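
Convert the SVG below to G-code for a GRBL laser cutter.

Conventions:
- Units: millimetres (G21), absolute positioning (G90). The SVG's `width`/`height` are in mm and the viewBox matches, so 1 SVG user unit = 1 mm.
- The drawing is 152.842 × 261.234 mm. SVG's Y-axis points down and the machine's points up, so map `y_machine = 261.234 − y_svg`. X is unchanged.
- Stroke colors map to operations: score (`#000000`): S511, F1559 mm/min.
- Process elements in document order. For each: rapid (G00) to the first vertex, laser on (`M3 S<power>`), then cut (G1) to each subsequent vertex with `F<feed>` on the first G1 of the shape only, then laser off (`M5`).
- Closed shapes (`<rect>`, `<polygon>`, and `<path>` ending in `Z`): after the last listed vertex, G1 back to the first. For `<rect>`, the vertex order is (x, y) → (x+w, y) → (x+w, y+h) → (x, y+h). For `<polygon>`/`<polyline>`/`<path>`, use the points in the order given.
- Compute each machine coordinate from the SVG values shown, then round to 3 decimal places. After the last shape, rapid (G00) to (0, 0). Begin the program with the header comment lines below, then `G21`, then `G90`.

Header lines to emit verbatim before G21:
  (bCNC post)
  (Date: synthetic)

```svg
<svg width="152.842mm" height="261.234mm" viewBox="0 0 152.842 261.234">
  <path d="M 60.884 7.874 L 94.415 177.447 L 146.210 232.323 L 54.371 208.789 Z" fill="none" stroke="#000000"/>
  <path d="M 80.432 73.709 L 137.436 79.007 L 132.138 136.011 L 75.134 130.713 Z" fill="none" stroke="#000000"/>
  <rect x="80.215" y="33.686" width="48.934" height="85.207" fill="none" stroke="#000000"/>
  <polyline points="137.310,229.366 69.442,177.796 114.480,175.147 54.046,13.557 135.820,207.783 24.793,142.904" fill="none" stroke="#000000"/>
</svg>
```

Since the viewBox matches the mm dimensions, user units are millimetres directly. The only transform is the Y-flip y_m = 261.234 − y_svg.

Shape 1 is a closed polygon drawn with `<path>`. Its stroke #000000 means score at S511, F1559. After flipping Y the toolpath is (60.884,253.360) → (94.415,83.787) → (146.210,28.911) → (54.371,52.445) → (60.884,253.360), returning to the start.

Shape 2 is a regular polygon drawn with `<path>`. Its stroke #000000 means score at S511, F1559. After flipping Y the toolpath is (80.432,187.525) → (137.436,182.227) → (132.138,125.223) → (75.134,130.521) → (80.432,187.525), returning to the start.

Shape 3 is a rectangle drawn with `<rect>`. Its stroke #000000 means score at S511, F1559. After flipping Y the toolpath is (80.215,227.548) → (129.149,227.548) → (129.149,142.341) → (80.215,142.341) → (80.215,227.548), returning to the start.

Shape 4 is a open polyline drawn with `<polyline>`. Its stroke #000000 means score at S511, F1559. After flipping Y the toolpath is (137.310,31.868) → (69.442,83.438) → (114.480,86.087) → (54.046,247.677) → (135.820,53.451) → (24.793,118.330).

(bCNC post)
(Date: synthetic)
G21
G90
G00 X60.884 Y253.360
M3 S511
G1 X94.415 Y83.787 F1559
G1 X146.210 Y28.911
G1 X54.371 Y52.445
G1 X60.884 Y253.360
M5
G00 X80.432 Y187.525
M3 S511
G1 X137.436 Y182.227 F1559
G1 X132.138 Y125.223
G1 X75.134 Y130.521
G1 X80.432 Y187.525
M5
G00 X80.215 Y227.548
M3 S511
G1 X129.149 Y227.548 F1559
G1 X129.149 Y142.341
G1 X80.215 Y142.341
G1 X80.215 Y227.548
M5
G00 X137.310 Y31.868
M3 S511
G1 X69.442 Y83.438 F1559
G1 X114.480 Y86.087
G1 X54.046 Y247.677
G1 X135.820 Y53.451
G1 X24.793 Y118.330
M5
G00 X0.000 Y0.000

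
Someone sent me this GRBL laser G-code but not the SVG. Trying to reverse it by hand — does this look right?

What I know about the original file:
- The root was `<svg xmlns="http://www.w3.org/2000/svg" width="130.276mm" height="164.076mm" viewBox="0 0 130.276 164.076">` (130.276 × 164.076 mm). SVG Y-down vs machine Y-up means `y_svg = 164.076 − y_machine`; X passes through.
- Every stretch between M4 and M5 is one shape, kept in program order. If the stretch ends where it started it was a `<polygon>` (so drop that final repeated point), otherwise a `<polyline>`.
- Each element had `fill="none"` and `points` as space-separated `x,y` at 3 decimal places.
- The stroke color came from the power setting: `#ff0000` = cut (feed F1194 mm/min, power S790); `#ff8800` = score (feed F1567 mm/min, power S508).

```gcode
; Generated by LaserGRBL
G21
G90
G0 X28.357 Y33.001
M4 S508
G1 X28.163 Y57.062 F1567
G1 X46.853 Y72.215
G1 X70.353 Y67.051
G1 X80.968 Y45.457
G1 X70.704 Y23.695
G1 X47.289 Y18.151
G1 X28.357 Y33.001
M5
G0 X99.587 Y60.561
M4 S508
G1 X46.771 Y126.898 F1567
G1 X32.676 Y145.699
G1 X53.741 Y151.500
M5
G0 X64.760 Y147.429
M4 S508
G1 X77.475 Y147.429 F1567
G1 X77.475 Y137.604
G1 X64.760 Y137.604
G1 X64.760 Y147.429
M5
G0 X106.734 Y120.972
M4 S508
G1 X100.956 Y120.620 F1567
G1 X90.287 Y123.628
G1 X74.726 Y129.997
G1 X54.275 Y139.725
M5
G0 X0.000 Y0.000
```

Each laser-on run becomes one SVG element. Flip Y back into SVG space with y_svg = 164.076 − y_machine. Every run uses S508, so all elements get stroke `#ff8800` (score).

Run 1: The run returns to its start, so emit a `<polygon>` with points (Y-flipped): 28.357,131.075 28.163,107.014 46.853,91.861 70.353,97.025 80.968,118.619 70.704,140.381 47.289,145.925.

Run 2: The run is open, so emit a `<polyline>` with points (Y-flipped): 99.587,103.515 46.771,37.178 32.676,18.377 53.741,12.576.

Run 3: The run returns to its start, so emit a `<polygon>` with points (Y-flipped): 64.760,16.647 77.475,16.647 77.475,26.472 64.760,26.472.

Run 4: The run is open, so emit a `<polyline>` with points (Y-flipped): 106.734,43.104 100.956,43.456 90.287,40.448 74.726,34.079 54.275,24.351.

<svg xmlns="http://www.w3.org/2000/svg" width="130.276mm" height="164.076mm" viewBox="0 0 130.276 164.076">
  <polygon points="28.357,131.075 28.163,107.014 46.853,91.861 70.353,97.025 80.968,118.619 70.704,140.381 47.289,145.925" fill="none" stroke="#ff8800"/>
  <polyline points="99.587,103.515 46.771,37.178 32.676,18.377 53.741,12.576" fill="none" stroke="#ff8800"/>
  <polygon points="64.760,16.647 77.475,16.647 77.475,26.472 64.760,26.472" fill="none" stroke="#ff8800"/>
  <polyline points="106.734,43.104 100.956,43.456 90.287,40.448 74.726,34.079 54.275,24.351" fill="none" stroke="#ff8800"/>
</svg>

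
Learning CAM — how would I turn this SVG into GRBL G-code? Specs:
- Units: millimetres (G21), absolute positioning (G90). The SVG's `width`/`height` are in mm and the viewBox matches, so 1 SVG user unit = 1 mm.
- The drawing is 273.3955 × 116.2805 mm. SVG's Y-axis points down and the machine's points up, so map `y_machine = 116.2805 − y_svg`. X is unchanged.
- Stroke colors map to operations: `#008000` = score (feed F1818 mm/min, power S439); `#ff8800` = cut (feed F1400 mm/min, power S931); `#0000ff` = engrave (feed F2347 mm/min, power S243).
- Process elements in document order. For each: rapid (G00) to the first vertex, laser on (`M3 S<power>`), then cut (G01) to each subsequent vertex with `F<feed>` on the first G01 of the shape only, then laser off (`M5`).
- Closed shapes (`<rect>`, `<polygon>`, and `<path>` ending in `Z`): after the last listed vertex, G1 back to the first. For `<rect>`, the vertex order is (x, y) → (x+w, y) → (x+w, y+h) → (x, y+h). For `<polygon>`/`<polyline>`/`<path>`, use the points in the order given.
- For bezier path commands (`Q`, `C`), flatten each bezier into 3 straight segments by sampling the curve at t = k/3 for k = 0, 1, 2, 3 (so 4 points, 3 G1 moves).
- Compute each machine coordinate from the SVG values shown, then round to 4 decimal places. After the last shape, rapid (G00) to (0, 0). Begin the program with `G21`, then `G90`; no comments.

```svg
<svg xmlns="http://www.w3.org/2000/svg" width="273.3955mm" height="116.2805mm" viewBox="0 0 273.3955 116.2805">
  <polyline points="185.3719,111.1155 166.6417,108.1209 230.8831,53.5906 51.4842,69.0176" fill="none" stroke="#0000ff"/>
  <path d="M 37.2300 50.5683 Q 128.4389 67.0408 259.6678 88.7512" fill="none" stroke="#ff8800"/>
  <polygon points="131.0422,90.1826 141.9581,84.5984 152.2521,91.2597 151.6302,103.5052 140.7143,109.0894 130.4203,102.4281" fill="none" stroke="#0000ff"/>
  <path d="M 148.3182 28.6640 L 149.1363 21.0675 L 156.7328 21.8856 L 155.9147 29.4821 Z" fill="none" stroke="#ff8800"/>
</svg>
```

G21
G90
G00 X185.3719 Y5.1650
M3 S243
G01 X166.6417 Y8.1596 F2347
G01 X230.8831 Y62.6899
G01 X51.4842 Y47.2629
M5
G00 X37.2300 Y65.7122
M3 S931
G01 X102.4826 Y54.1485 F1400
G01 X176.6285 Y41.4209
G01 X259.6678 Y27.5293
M5
G00 X131.0422 Y26.0979
M3 S243
G01 X141.9581 Y31.6821 F2347
G01 X152.2521 Y25.0208
G01 X151.6302 Y12.7753
G01 X140.7143 Y7.1911
G01 X130.4203 Y13.8524
G01 X131.0422 Y26.0979
M5
G00 X148.3182 Y87.6165
M3 S931
G01 X149.1363 Y95.2130 F1400
G01 X156.7328 Y94.3949
G01 X155.9147 Y86.7984
G01 X148.3182 Y87.6165
M5
G00 X0.0000 Y0.0000

Since the viewBox matches the mm dimensions, user units are millimetres directly. The only transform is the Y-flip y_m = 116.2805 − y_svg.

Shape 1 is a open polyline drawn with `<polyline>`. Its stroke #0000ff means engrave at S243, F2347. After flipping Y the toolpath is (185.3719,5.1650) → (166.6417,8.1596) → (230.8831,62.6899) → (51.4842,47.2629).

Shape 2 is a quadratic bezier drawn with `<path>`. Its stroke #ff8800 means cut at S931, F1400. After flipping Y the toolpath is (37.2300,65.7122) → (102.4826,54.1485) → (176.6285,41.4209) → (259.6678,27.5293).

Shape 3 is a regular polygon drawn with `<polygon>`. Its stroke #0000ff means engrave at S243, F2347. After flipping Y the toolpath is (131.0422,26.0979) → (141.9581,31.6821) → (152.2521,25.0208) → (151.6302,12.7753) → (140.7143,7.1911) → (130.4203,13.8524) → (131.0422,26.0979), returning to the start.

Shape 4 is a regular polygon drawn with `<path>`. Its stroke #ff8800 means cut at S931, F1400. After flipping Y the toolpath is (148.3182,87.6165) → (149.1363,95.2130) → (156.7328,94.3949) → (155.9147,86.7984) → (148.3182,87.6165), returning to the start.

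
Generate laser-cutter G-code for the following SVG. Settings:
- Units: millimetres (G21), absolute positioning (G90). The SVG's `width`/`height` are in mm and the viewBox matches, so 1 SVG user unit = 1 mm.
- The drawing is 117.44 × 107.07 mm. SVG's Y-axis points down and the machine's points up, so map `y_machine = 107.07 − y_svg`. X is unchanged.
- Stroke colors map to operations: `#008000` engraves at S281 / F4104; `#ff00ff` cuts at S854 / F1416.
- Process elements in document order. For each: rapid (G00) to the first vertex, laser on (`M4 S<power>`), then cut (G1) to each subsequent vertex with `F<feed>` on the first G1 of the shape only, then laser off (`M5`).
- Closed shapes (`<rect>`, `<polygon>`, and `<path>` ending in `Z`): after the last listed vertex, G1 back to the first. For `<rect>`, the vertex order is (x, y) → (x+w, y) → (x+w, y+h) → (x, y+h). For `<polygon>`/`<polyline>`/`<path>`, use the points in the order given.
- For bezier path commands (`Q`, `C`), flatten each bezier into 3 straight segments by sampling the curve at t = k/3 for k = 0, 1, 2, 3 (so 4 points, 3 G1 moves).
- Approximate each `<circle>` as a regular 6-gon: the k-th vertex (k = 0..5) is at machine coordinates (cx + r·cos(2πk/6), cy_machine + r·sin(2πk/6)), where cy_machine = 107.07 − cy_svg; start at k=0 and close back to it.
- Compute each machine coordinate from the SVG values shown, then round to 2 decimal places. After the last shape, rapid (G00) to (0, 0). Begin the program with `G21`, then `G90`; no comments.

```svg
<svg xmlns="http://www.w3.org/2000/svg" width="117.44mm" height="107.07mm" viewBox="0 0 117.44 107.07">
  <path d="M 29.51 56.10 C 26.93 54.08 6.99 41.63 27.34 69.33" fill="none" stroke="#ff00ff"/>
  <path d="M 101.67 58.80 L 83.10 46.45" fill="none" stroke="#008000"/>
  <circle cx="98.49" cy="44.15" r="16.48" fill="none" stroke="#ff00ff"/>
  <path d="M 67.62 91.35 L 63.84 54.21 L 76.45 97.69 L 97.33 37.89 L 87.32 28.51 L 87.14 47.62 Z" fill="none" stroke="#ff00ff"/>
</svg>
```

1 u = 1 mm; y_m = 107.07 − y.

[1] `<path>` cubic bezier, #ff00ff→cut S854 F1416: (29.51,50.97) → (23.28,54.59) → (18.28,53.93) → (27.34,37.74)

[2] `<path>` line segment, #008000→engrave S281 F4104: (101.67,48.27) → (83.10,60.62)

[3] `<circle>` circle, #ff00ff→cut S854 F1416: (114.97,62.92) → (106.73,77.19) → (90.25,77.19) → (82.01,62.92) → (90.25,48.65) → (106.73,48.65) → (114.97,62.92) (closed)

[4] `<path>` closed polygon, #ff00ff→cut S854 F1416: (67.62,15.72) → (63.84,52.86) → (76.45,9.38) → (97.33,69.18) → (87.32,78.56) → (87.14,59.45) → (67.62,15.72) (closed)

G21
G90
G00 X29.51 Y50.97
M4 S854
G1 X23.28 Y54.59 F1416
G1 X18.28 Y53.93
G1 X27.34 Y37.74
M5
G00 X101.67 Y48.27
M4 S281
G1 X83.10 Y60.62 F4104
M5
G00 X114.97 Y62.92
M4 S854
G1 X106.73 Y77.19 F1416
G1 X90.25 Y77.19
G1 X82.01 Y62.92
G1 X90.25 Y48.65
G1 X106.73 Y48.65
G1 X114.97 Y62.92
M5
G00 X67.62 Y15.72
M4 S854
G1 X63.84 Y52.86 F1416
G1 X76.45 Y9.38
G1 X97.33 Y69.18
G1 X87.32 Y78.56
G1 X87.14 Y59.45
G1 X67.62 Y15.72
M5
G00 X0.00 Y0.00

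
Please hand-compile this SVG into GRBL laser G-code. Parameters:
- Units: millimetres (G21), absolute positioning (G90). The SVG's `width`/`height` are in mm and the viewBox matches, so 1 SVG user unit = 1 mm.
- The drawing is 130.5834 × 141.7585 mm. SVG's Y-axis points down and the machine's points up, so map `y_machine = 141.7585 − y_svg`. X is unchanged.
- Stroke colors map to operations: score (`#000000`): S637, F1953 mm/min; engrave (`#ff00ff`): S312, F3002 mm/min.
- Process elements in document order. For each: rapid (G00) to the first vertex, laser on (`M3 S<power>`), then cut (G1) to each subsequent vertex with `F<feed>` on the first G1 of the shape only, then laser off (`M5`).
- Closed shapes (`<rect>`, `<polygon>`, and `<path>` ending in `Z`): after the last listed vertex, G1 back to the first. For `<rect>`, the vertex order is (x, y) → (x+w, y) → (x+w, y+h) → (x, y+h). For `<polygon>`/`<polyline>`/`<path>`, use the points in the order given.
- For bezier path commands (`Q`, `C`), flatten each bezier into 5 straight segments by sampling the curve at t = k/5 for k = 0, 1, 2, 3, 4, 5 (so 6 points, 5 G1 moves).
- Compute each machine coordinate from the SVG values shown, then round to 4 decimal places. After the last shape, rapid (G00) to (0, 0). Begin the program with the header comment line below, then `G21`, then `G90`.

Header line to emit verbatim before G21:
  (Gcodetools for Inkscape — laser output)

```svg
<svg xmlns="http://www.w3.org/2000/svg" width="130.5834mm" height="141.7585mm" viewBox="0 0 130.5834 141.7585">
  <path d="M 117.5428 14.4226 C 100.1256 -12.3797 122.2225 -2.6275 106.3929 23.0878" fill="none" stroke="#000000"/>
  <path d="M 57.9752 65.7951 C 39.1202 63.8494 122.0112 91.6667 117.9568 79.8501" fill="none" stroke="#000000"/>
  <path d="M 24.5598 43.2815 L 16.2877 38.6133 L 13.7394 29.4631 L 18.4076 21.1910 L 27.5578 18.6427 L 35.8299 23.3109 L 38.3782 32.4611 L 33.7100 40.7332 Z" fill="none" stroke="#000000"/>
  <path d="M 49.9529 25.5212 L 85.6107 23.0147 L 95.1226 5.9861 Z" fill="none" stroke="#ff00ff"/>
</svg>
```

Since the viewBox matches the mm dimensions, user units are millimetres directly. The only transform is the Y-flip y_m = 141.7585 − y_svg.

Shape 1 is a cubic bezier drawn with `<path>`. Its stroke #000000 means score at S637, F1953. After flipping Y the toolpath is (117.5428,127.3359) → (111.2146,139.1955) → (110.6527,143.2703) → (112.1399,140.5489) → (111.9590,132.0196) → (106.3929,118.6707).

Shape 2 is a cubic bezier drawn with `<path>`. Its stroke #000000 means score at S637, F1953. After flipping Y the toolpath is (57.9752,75.9634) → (57.3622,74.1144) → (72.1110,68.4534) → (93.1645,62.3114) → (111.4655,59.0193) → (117.9568,61.9084).

Shape 3 is a regular polygon drawn with `<path>`. Its stroke #000000 means score at S637, F1953. After flipping Y the toolpath is (24.5598,98.4770) → (16.2877,103.1452) → (13.7394,112.2954) → (18.4076,120.5675) → (27.5578,123.1158) → (35.8299,118.4476) → (38.3782,109.2974) → (33.7100,101.0253) → (24.5598,98.4770), returning to the start.

Shape 4 is a closed polygon drawn with `<path>`. Its stroke #ff00ff means engrave at S312, F3002. After flipping Y the toolpath is (49.9529,116.2373) → (85.6107,118.7438) → (95.1226,135.7724) → (49.9529,116.2373), returning to the start.

(Gcodetools for Inkscape — laser output)
G21
G90
G00 X117.5428 Y127.3359
M3 S637
G1 X111.2146 Y139.1955 F1953
G1 X110.6527 Y143.2703
G1 X112.1399 Y140.5489
G1 X111.9590 Y132.0196
G1 X106.3929 Y118.6707
M5
G00 X57.9752 Y75.9634
M3 S637
G1 X57.3622 Y74.1144 F1953
G1 X72.1110 Y68.4534
G1 X93.1645 Y62.3114
G1 X111.4655 Y59.0193
G1 X117.9568 Y61.9084
M5
G00 X24.5598 Y98.4770
M3 S637
G1 X16.2877 Y103.1452 F1953
G1 X13.7394 Y112.2954
G1 X18.4076 Y120.5675
G1 X27.5578 Y123.1158
G1 X35.8299 Y118.4476
G1 X38.3782 Y109.2974
G1 X33.7100 Y101.0253
G1 X24.5598 Y98.4770
M5
G00 X49.9529 Y116.2373
M3 S312
G1 X85.6107 Y118.7438 F3002
G1 X95.1226 Y135.7724
G1 X49.9529 Y116.2373
M5
G00 X0.0000 Y0.0000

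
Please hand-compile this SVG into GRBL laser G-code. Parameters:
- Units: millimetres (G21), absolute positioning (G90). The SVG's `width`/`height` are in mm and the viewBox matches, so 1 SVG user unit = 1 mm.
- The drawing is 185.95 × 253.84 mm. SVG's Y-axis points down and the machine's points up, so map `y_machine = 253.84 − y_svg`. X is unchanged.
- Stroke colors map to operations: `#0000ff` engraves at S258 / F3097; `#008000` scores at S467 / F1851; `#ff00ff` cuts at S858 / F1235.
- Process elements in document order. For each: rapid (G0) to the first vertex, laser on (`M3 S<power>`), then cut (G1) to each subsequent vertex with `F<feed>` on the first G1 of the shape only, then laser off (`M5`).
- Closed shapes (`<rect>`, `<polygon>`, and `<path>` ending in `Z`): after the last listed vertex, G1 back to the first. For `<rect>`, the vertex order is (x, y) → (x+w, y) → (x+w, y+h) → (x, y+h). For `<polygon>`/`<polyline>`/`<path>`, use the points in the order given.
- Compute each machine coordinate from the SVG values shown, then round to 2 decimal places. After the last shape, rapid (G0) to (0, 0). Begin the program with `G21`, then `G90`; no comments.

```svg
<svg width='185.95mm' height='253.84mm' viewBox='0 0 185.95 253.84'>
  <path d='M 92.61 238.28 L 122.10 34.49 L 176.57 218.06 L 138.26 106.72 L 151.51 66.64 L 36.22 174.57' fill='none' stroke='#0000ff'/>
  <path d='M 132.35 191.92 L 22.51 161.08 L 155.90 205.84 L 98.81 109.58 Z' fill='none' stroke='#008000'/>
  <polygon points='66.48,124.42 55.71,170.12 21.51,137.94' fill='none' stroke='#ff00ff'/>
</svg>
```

G21
G90
G0 X92.61 Y15.56
M3 S258
G1 X122.10 Y219.35 F3097
G1 X176.57 Y35.78
G1 X138.26 Y147.12
G1 X151.51 Y187.20
G1 X36.22 Y79.27
M5
G0 X132.35 Y61.92
M3 S467
G1 X22.51 Y92.76 F1851
G1 X155.90 Y48.00
G1 X98.81 Y144.26
G1 X132.35 Y61.92
M5
G0 X66.48 Y129.42
M3 S858
G1 X55.71 Y83.72 F1235
G1 X21.51 Y115.90
G1 X66.48 Y129.42
M5
G0 X0.00 Y0.00

1 u = 1 mm; y_m = 253.84 − y.

[1] `<path>` open polyline, #0000ff→engrave S258 F3097: (92.61,15.56) → (122.10,219.35) → (176.57,35.78) → (138.26,147.12) → (151.51,187.20) → (36.22,79.27)

[2] `<path>` closed polygon, #008000→score S467 F1851: (132.35,61.92) → (22.51,92.76) → (155.90,48.00) → (98.81,144.26) → (132.35,61.92) (closed)

[3] `<polygon>` regular polygon, #ff00ff→cut S858 F1235: (66.48,129.42) → (55.71,83.72) → (21.51,115.90) → (66.48,129.42) (closed)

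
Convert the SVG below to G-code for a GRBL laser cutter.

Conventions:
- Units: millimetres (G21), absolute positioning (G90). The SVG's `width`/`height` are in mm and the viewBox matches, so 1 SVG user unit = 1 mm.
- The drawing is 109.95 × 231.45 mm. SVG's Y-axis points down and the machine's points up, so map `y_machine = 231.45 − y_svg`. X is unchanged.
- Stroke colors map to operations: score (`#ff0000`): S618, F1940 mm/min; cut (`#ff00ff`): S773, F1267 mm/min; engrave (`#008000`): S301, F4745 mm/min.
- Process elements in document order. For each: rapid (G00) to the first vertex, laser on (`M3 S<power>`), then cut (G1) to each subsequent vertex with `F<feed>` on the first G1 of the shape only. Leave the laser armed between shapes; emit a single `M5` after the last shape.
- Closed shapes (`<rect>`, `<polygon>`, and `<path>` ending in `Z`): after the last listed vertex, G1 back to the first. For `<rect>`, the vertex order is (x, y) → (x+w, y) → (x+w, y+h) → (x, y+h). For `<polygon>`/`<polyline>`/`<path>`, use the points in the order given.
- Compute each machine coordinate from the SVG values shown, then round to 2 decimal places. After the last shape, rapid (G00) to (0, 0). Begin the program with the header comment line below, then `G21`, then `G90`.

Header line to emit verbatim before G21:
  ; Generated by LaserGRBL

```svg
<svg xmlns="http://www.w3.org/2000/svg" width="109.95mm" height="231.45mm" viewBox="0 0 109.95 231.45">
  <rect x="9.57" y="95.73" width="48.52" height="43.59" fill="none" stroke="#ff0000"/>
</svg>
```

Since the viewBox matches the mm dimensions, user units are millimetres directly. The only transform is the Y-flip y_m = 231.45 − y_svg.

Shape 1 is a rectangle drawn with `<rect>`. Its stroke #ff0000 means score at S618, F1940. After flipping Y the toolpath is (9.57,135.72) → (58.09,135.72) → (58.09,92.13) → (9.57,92.13) → (9.57,135.72), returning to the start.

; Generated by LaserGRBL
G21
G90
G00 X9.57 Y135.72
M3 S618
G1 X58.09 Y135.72 F1940
G1 X58.09 Y92.13
G1 X9.57 Y92.13
G1 X9.57 Y135.72
M5
G00 X0.00 Y0.00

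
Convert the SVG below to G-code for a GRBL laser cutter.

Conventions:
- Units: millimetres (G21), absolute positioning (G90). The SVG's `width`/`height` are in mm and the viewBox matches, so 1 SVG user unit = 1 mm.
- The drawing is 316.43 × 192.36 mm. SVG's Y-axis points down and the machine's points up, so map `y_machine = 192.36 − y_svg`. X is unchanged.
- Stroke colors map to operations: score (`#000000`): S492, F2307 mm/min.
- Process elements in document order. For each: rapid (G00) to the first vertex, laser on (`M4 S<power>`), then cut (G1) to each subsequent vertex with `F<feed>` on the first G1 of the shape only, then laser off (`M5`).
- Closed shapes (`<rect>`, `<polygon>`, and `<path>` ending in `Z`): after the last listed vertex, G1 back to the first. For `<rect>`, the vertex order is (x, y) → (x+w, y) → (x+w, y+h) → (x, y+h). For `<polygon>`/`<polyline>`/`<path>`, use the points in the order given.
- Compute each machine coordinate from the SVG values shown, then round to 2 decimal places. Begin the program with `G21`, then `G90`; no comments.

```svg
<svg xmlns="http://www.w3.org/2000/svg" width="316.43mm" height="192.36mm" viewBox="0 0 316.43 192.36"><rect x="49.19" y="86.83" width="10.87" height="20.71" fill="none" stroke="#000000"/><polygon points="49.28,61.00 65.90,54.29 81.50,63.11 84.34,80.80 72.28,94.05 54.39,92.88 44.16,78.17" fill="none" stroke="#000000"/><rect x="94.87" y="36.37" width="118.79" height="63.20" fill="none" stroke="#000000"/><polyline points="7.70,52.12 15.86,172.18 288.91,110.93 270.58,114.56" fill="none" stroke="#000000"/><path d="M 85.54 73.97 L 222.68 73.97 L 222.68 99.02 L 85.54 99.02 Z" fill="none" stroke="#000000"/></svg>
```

Since the viewBox matches the mm dimensions, user units are millimetres directly. The only transform is the Y-flip y_m = 192.36 − y_svg.

Shape 1 is a rectangle drawn with `<rect>`. Its stroke #000000 means score at S492, F2307. After flipping Y the toolpath is (49.19,105.53) → (60.06,105.53) → (60.06,84.82) → (49.19,84.82) → (49.19,105.53), returning to the start.

Shape 2 is a regular polygon drawn with `<polygon>`. Its stroke #000000 means score at S492, F2307. After flipping Y the toolpath is (49.28,131.36) → (65.90,138.07) → (81.50,129.25) → (84.34,111.56) → (72.28,98.31) → (54.39,99.48) → (44.16,114.19) → (49.28,131.36), returning to the start.

Shape 3 is a rectangle drawn with `<rect>`. Its stroke #000000 means score at S492, F2307. After flipping Y the toolpath is (94.87,155.99) → (213.66,155.99) → (213.66,92.79) → (94.87,92.79) → (94.87,155.99), returning to the start.

Shape 4 is a open polyline drawn with `<polyline>`. Its stroke #000000 means score at S492, F2307. After flipping Y the toolpath is (7.70,140.24) → (15.86,20.18) → (288.91,81.43) → (270.58,77.80).

Shape 5 is a rectangle drawn with `<path>`. Its stroke #000000 means score at S492, F2307. After flipping Y the toolpath is (85.54,118.39) → (222.68,118.39) → (222.68,93.34) → (85.54,93.34) → (85.54,118.39), returning to the start.

G21
G90
G00 X49.19 Y105.53
M4 S492
G1 X60.06 Y105.53 F2307
G1 X60.06 Y84.82
G1 X49.19 Y84.82
G1 X49.19 Y105.53
M5
G00 X49.28 Y131.36
M4 S492
G1 X65.90 Y138.07 F2307
G1 X81.50 Y129.25
G1 X84.34 Y111.56
G1 X72.28 Y98.31
G1 X54.39 Y99.48
G1 X44.16 Y114.19
G1 X49.28 Y131.36
M5
G00 X94.87 Y155.99
M4 S492
G1 X213.66 Y155.99 F2307
G1 X213.66 Y92.79
G1 X94.87 Y92.79
G1 X94.87 Y155.99
M5
G00 X7.70 Y140.24
M4 S492
G1 X15.86 Y20.18 F2307
G1 X288.91 Y81.43
G1 X270.58 Y77.80
M5
G00 X85.54 Y118.39
M4 S492
G1 X222.68 Y118.39 F2307
G1 X222.68 Y93.34
G1 X85.54 Y93.34
G1 X85.54 Y118.39
M5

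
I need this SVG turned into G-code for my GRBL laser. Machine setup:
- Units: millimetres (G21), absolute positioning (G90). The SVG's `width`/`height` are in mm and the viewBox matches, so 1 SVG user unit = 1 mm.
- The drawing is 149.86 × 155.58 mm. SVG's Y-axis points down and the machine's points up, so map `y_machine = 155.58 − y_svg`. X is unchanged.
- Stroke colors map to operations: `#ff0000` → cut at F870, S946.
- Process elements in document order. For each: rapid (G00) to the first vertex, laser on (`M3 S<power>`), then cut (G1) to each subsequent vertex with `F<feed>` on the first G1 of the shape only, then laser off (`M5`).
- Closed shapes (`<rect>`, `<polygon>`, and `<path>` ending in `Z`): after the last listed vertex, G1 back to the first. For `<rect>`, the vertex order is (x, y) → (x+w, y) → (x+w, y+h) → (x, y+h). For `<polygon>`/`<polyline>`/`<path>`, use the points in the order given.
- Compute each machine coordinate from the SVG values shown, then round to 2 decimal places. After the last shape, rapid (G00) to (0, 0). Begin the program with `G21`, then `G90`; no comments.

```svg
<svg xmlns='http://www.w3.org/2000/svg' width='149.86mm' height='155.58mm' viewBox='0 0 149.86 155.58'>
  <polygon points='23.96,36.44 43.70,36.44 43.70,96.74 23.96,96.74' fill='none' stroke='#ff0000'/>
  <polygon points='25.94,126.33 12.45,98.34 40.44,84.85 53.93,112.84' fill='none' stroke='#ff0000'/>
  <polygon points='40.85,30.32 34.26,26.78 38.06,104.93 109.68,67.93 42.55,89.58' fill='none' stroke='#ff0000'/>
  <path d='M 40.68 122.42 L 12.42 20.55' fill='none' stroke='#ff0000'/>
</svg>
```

G21
G90
G00 X23.96 Y119.14
M3 S946
G1 X43.70 Y119.14 F870
G1 X43.70 Y58.84
G1 X23.96 Y58.84
G1 X23.96 Y119.14
M5
G00 X25.94 Y29.25
M3 S946
G1 X12.45 Y57.24 F870
G1 X40.44 Y70.73
G1 X53.93 Y42.74
G1 X25.94 Y29.25
M5
G00 X40.85 Y125.26
M3 S946
G1 X34.26 Y128.80 F870
G1 X38.06 Y50.65
G1 X109.68 Y87.65
G1 X42.55 Y66.00
G1 X40.85 Y125.26
M5
G00 X40.68 Y33.16
M3 S946
G1 X12.42 Y135.03 F870
M5
G00 X0.00 Y0.00

viewBox `0 0 149.86 155.58` with mm width/height → 1 unit = 1 mm. Flip: y_m = 155.58 − y_svg.

**Shape 1** — `<polygon>` rectangle, stroke `#ff0000` → cut (S946, F870). Machine vertices: (23.96,119.14) → (43.70,119.14) → (43.70,58.84) → (23.96,58.84) → (23.96,119.14). Closed: final G1 returns to the first vertex.

**Shape 2** — `<polygon>` regular polygon, stroke `#ff0000` → cut (S946, F870). Machine vertices: (25.94,29.25) → (12.45,57.24) → (40.44,70.73) → (53.93,42.74) → (25.94,29.25). Closed: final G1 returns to the first vertex.

**Shape 3** — `<polygon>` closed polygon, stroke `#ff0000` → cut (S946, F870). Machine vertices: (40.85,125.26) → (34.26,128.80) → (38.06,50.65) → (109.68,87.65) → (42.55,66.00) → (40.85,125.26). Closed: final G1 returns to the first vertex.

**Shape 4** — `<path>` line segment, stroke `#ff0000` → cut (S946, F870). Machine vertices: (40.68,33.16) → (12.42,135.03). Open path.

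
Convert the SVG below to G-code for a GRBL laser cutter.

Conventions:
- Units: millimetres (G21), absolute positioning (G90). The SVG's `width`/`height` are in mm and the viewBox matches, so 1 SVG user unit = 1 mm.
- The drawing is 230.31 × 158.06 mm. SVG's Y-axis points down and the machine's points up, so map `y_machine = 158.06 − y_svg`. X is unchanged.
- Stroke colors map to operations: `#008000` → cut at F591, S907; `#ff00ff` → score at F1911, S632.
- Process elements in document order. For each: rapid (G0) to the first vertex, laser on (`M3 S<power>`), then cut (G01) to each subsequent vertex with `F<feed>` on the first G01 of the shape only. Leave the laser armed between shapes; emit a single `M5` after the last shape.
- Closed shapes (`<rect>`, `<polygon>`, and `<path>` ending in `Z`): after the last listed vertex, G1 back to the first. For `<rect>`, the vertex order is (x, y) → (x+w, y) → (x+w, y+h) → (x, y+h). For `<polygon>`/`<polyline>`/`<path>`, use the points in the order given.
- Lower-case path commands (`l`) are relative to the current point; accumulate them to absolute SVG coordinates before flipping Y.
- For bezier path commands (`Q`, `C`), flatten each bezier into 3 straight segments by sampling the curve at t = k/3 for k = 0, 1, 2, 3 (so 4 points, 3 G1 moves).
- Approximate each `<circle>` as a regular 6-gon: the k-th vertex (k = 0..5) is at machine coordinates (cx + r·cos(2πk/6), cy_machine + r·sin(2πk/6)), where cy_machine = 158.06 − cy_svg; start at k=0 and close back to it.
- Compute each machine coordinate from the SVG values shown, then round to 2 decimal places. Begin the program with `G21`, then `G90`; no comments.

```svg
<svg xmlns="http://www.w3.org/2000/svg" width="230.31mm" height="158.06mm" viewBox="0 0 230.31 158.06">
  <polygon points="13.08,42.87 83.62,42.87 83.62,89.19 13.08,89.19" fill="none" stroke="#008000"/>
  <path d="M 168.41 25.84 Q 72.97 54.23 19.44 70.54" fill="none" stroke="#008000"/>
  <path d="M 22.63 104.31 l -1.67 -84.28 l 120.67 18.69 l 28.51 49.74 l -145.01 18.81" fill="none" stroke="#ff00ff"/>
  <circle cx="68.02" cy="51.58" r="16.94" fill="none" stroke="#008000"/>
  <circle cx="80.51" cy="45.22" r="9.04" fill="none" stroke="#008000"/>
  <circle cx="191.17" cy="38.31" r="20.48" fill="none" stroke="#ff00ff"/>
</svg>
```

G21
G90
G0 X13.08 Y115.19
M3 S907
G01 X83.62 Y115.19 F591
G01 X83.62 Y68.87
G01 X13.08 Y68.87
G01 X13.08 Y115.19
G0 X168.41 Y132.22
M3 S907
G01 X109.44 Y114.64 F591
G01 X59.78 Y99.74
G01 X19.44 Y87.52
G0 X22.63 Y53.75
M3 S632
G01 X20.96 Y138.03 F1911
G01 X141.63 Y119.34
G01 X170.14 Y69.60
G01 X25.13 Y50.79
G0 X84.96 Y106.48
M3 S907
G01 X76.49 Y121.15 F591
G01 X59.55 Y121.15
G01 X51.08 Y106.48
G01 X59.55 Y91.81
G01 X76.49 Y91.81
G01 X84.96 Y106.48
G0 X89.55 Y112.84
M3 S907
G01 X85.03 Y120.67 F591
G01 X75.99 Y120.67
G01 X71.47 Y112.84
G01 X75.99 Y105.01
G01 X85.03 Y105.01
G01 X89.55 Y112.84
G0 X211.65 Y119.75
M3 S632
G01 X201.41 Y137.49 F1911
G01 X180.93 Y137.49
G01 X170.69 Y119.75
G01 X180.93 Y102.01
G01 X201.41 Y102.01
G01 X211.65 Y119.75
M5

1 u = 1 mm; y_m = 158.06 − y.

[1] `<polygon>` rectangle, #008000→cut S907 F591: (13.08,115.19) → (83.62,115.19) → (83.62,68.87) → (13.08,68.87) → (13.08,115.19) (closed)

[2] `<path>` quadratic bezier, #008000→cut S907 F591: (168.41,132.22) → (109.44,114.64) → (59.78,99.74) → (19.44,87.52)

[3] `<path>` open polyline, #ff00ff→score S632 F1911: (22.63,53.75) → (20.96,138.03) → (141.63,119.34) → (170.14,69.60) → (25.13,50.79)

[4] `<circle>` circle, #008000→cut S907 F591: (84.96,106.48) → (76.49,121.15) → (59.55,121.15) → (51.08,106.48) → (59.55,91.81) → (76.49,91.81) → (84.96,106.48) (closed)

[5] `<circle>` circle, #008000→cut S907 F591: (89.55,112.84) → (85.03,120.67) → (75.99,120.67) → (71.47,112.84) → (75.99,105.01) → (85.03,105.01) → (89.55,112.84) (closed)

[6] `<circle>` circle, #ff00ff→score S632 F1911: (211.65,119.75) → (201.41,137.49) → (180.93,137.49) → (170.69,119.75) → (180.93,102.01) → (201.41,102.01) → (211.65,119.75) (closed)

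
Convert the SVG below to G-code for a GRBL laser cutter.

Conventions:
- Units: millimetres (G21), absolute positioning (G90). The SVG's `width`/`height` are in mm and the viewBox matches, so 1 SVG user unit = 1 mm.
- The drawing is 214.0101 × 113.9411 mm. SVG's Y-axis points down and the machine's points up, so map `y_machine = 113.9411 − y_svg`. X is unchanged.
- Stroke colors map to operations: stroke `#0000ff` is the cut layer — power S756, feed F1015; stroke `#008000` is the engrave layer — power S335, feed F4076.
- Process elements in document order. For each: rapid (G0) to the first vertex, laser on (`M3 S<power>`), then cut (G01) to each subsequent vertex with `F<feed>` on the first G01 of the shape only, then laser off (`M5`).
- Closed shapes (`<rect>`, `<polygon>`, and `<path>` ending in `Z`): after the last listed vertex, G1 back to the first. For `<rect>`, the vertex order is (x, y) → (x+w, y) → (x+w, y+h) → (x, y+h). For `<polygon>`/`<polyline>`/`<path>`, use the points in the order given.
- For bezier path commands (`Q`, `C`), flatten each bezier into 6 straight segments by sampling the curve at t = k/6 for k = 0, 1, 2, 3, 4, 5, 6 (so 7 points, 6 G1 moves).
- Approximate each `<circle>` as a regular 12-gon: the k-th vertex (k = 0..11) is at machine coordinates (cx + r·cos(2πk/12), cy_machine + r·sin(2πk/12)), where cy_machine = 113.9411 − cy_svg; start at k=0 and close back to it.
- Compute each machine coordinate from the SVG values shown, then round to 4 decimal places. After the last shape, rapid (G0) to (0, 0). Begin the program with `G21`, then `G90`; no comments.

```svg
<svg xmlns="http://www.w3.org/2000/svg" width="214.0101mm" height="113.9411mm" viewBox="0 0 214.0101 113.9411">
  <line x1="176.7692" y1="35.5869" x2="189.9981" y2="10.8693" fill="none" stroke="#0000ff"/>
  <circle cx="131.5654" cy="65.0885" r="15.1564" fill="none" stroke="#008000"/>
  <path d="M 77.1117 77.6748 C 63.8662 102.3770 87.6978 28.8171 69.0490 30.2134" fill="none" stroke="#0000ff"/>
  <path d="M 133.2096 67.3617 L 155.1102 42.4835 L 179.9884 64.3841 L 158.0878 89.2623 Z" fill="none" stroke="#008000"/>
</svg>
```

viewBox `0 0 214.0101 113.9411` with mm width/height → 1 unit = 1 mm. Flip: y_m = 113.9411 − y_svg.

**Shape 1** — `<line>` line segment, stroke `#0000ff` → cut (S756, F1015). Machine vertices: (176.7692,78.3542) → (189.9981,103.0718). Open path.

**Shape 2** — `<circle>` circle, stroke `#008000` → engrave (S335, F4076). Machine vertices: (146.7218,48.8526) → (144.6912,56.4308) → (139.1436,61.9784) → (131.5654,64.0090) → (123.9872,61.9784) → (118.4396,56.4308) → (116.4090,48.8526) → (118.4396,41.2744) → (123.9872,35.7268) → (131.5654,33.6962) → (139.1436,35.7268) → (144.6912,41.2744) → (146.7218,48.8526). Closed: final G1 returns to the first vertex.

**Shape 3** — `<path>` cubic bezier, stroke `#0000ff` → cut (S756, F1015). Control points (SVG): P0=(77.1117,77.6748), P1=(63.8662,102.3770), P2=(87.6978,28.8171), P3=(69.0490,30.2134); sampled at t=k/6. Machine vertices: (77.1117,36.2663) → (73.2104,31.3018) → (73.2787,37.9026) → (75.1066,51.2573) → (76.4842,66.5541) → (75.2017,78.9814) → (69.0490,83.7277). Open path.

**Shape 4** — `<path>` regular polygon, stroke `#008000` → engrave (S335, F4076). Machine vertices: (133.2096,46.5794) → (155.1102,71.4576) → (179.9884,49.5570) → (158.0878,24.6788) → (133.2096,46.5794). Closed: final G1 returns to the first vertex.

G21
G90
G0 X176.7692 Y78.3542
M3 S756
G01 X189.9981 Y103.0718 F1015
M5
G0 X146.7218 Y48.8526
M3 S335
G01 X144.6912 Y56.4308 F4076
G01 X139.1436 Y61.9784
G01 X131.5654 Y64.0090
G01 X123.9872 Y61.9784
G01 X118.4396 Y56.4308
G01 X116.4090 Y48.8526
G01 X118.4396 Y41.2744
G01 X123.9872 Y35.7268
G01 X131.5654 Y33.6962
G01 X139.1436 Y35.7268
G01 X144.6912 Y41.2744
G01 X146.7218 Y48.8526
M5
G0 X77.1117 Y36.2663
M3 S756
G01 X73.2104 Y31.3018 F1015
G01 X73.2787 Y37.9026
G01 X75.1066 Y51.2573
G01 X76.4842 Y66.5541
G01 X75.2017 Y78.9814
G01 X69.0490 Y83.7277
M5
G0 X133.2096 Y46.5794
M3 S335
G01 X155.1102 Y71.4576 F4076
G01 X179.9884 Y49.5570
G01 X158.0878 Y24.6788
G01 X133.2096 Y46.5794
M5
G0 X0.0000 Y0.0000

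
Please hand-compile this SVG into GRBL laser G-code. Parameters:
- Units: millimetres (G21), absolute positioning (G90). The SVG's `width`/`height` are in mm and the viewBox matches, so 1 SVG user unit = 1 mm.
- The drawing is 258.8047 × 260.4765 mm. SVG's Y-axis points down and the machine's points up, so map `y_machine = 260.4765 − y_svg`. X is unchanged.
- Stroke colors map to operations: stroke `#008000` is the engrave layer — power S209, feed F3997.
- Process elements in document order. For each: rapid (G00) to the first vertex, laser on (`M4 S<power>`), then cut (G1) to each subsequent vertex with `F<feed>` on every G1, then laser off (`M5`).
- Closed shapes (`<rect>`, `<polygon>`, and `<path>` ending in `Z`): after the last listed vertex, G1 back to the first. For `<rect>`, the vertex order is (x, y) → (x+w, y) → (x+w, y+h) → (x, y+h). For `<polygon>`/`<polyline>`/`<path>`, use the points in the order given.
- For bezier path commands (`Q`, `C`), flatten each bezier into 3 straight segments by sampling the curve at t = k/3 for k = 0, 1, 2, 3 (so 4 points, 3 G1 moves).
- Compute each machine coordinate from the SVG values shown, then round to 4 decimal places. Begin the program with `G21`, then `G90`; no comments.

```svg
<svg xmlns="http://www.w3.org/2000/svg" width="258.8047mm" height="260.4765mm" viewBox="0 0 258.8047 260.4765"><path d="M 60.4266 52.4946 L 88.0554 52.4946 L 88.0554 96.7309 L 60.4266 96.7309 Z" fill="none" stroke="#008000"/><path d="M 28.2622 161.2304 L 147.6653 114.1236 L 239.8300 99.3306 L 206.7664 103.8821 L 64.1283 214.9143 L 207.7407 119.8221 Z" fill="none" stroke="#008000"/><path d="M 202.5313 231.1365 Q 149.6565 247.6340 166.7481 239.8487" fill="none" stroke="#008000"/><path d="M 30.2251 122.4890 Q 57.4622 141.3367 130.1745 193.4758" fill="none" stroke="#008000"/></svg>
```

G21
G90
G00 X60.4266 Y207.9819
M4 S209
G1 X88.0554 Y207.9819 F3997
G1 X88.0554 Y163.7456 F3997
G1 X60.4266 Y163.7456 F3997
G1 X60.4266 Y207.9819 F3997
M5
G00 X28.2622 Y99.2461
M4 S209
G1 X147.6653 Y146.3529 F3997
G1 X239.8300 Y161.1459 F3997
G1 X206.7664 Y156.5944 F3997
G1 X64.1283 Y45.5622 F3997
G1 X207.7407 Y140.6544 F3997
G1 X28.2622 Y99.2461 F3997
M5
G00 X202.5313 Y29.3400
M4 S209
G1 X175.0555 Y21.0398 F3997
G1 X163.1277 Y18.1357 F3997
G1 X166.7481 Y20.6278 F3997
M5
G00 X30.2251 Y137.9875
M4 S209
G1 X53.4360 Y121.7233 F3997
G1 X86.7524 Y98.0611 F3997
G1 X130.1745 Y67.0007 F3997
M5

viewBox `0 0 258.8047 260.4765` with mm width/height → 1 unit = 1 mm. Flip: y_m = 260.4765 − y_svg.

**Shape 1** — `<path>` rectangle, stroke `#008000` → engrave (S209, F3997). Machine vertices: (60.4266,207.9819) → (88.0554,207.9819) → (88.0554,163.7456) → (60.4266,163.7456) → (60.4266,207.9819). Closed: final G1 returns to the first vertex.

**Shape 2** — `<path>` closed polygon, stroke `#008000` → engrave (S209, F3997). Machine vertices: (28.2622,99.2461) → (147.6653,146.3529) → (239.8300,161.1459) → (206.7664,156.5944) → (64.1283,45.5622) → (207.7407,140.6544) → (28.2622,99.2461). Closed: final G1 returns to the first vertex.

**Shape 3** — `<path>` quadratic bezier, stroke `#008000` → engrave (S209, F3997). Control points (SVG): P0=(202.5313,231.1365), P1=(149.6565,247.6340), P2=(166.7481,239.8487); sampled at t=k/3. Machine vertices: (202.5313,29.3400) → (175.0555,21.0398) → (163.1277,18.1357) → (166.7481,20.6278). Open path.

**Shape 4** — `<path>` quadratic bezier, stroke `#008000` → engrave (S209, F3997). Control points (SVG): P0=(30.2251,122.4890), P1=(57.4622,141.3367), P2=(130.1745,193.4758); sampled at t=k/3. Machine vertices: (30.2251,137.9875) → (53.4360,121.7233) → (86.7524,98.0611) → (130.1745,67.0007). Open path.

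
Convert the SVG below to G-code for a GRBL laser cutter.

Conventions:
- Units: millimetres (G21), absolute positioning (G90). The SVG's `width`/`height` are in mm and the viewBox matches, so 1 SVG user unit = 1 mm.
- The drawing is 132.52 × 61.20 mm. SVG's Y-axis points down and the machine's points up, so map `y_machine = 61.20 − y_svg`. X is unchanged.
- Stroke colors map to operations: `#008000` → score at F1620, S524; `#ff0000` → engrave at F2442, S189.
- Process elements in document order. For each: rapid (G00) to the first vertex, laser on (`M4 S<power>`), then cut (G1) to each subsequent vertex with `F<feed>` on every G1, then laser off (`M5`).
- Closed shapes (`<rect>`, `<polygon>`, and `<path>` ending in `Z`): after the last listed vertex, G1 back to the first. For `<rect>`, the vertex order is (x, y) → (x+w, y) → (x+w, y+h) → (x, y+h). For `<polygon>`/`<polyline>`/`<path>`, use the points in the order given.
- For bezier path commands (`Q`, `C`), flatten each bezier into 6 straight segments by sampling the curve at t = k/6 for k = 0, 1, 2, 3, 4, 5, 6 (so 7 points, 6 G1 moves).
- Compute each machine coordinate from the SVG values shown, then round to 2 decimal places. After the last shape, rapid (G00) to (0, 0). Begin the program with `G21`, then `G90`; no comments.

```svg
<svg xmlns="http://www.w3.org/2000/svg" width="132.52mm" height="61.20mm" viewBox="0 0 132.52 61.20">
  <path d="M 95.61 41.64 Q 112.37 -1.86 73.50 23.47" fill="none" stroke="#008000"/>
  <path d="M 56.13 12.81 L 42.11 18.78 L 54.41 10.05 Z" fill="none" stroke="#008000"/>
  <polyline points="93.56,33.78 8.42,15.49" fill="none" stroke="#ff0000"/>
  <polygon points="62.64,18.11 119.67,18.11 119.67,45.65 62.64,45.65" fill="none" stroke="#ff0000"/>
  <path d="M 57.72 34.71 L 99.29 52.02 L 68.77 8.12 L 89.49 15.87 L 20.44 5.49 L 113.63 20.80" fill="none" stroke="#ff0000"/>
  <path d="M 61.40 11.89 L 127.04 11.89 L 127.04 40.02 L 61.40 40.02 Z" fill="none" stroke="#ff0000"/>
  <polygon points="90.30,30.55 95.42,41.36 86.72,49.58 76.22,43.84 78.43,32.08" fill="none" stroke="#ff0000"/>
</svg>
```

G21
G90
G00 X95.61 Y19.56
M4 S524
G1 X99.65 Y32.15 F1620
G1 X100.60 Y40.91 F1620
G1 X98.46 Y45.85 F1620
G1 X93.23 Y46.97 F1620
G1 X84.91 Y44.26 F1620
G1 X73.50 Y37.73 F1620
M5
G00 X56.13 Y48.39
M4 S524
G1 X42.11 Y42.42 F1620
G1 X54.41 Y51.15 F1620
G1 X56.13 Y48.39 F1620
M5
G00 X93.56 Y27.42
M4 S189
G1 X8.42 Y45.71 F2442
M5
G00 X62.64 Y43.09
M4 S189
G1 X119.67 Y43.09 F2442
G1 X119.67 Y15.55 F2442
G1 X62.64 Y15.55 F2442
G1 X62.64 Y43.09 F2442
M5
G00 X57.72 Y26.49
M4 S189
G1 X99.29 Y9.18 F2442
G1 X68.77 Y53.08 F2442
G1 X89.49 Y45.33 F2442
G1 X20.44 Y55.71 F2442
G1 X113.63 Y40.40 F2442
M5
G00 X61.40 Y49.31
M4 S189
G1 X127.04 Y49.31 F2442
G1 X127.04 Y21.18 F2442
G1 X61.40 Y21.18 F2442
G1 X61.40 Y49.31 F2442
M5
G00 X90.30 Y30.65
M4 S189
G1 X95.42 Y19.84 F2442
G1 X86.72 Y11.62 F2442
G1 X76.22 Y17.36 F2442
G1 X78.43 Y29.12 F2442
G1 X90.30 Y30.65 F2442
M5
G00 X0.00 Y0.00

viewBox `0 0 132.52 61.20` with mm width/height → 1 unit = 1 mm. Flip: y_m = 61.20 − y_svg.

**Shape 1** — `<path>` quadratic bezier, stroke `#008000` → score (S524, F1620). Control points (SVG): P0=(95.61,41.64), P1=(112.37,-1.86), P2=(73.50,23.47); sampled at t=k/6. Machine vertices: (95.61,19.56) → (99.65,32.15) → (100.60,40.91) → (98.46,45.85) → (93.23,46.97) → (84.91,44.26) → (73.50,37.73). Open path.

**Shape 2** — `<path>` closed polygon, stroke `#008000` → score (S524, F1620). Machine vertices: (56.13,48.39) → (42.11,42.42) → (54.41,51.15) → (56.13,48.39). Closed: final G1 returns to the first vertex.

**Shape 3** — `<polyline>` line segment, stroke `#ff0000` → engrave (S189, F2442). Machine vertices: (93.56,27.42) → (8.42,45.71). Open path.

**Shape 4** — `<polygon>` rectangle, stroke `#ff0000` → engrave (S189, F2442). Machine vertices: (62.64,43.09) → (119.67,43.09) → (119.67,15.55) → (62.64,15.55) → (62.64,43.09). Closed: final G1 returns to the first vertex.

**Shape 5** — `<path>` open polyline, stroke `#ff0000` → engrave (S189, F2442). Machine vertices: (57.72,26.49) → (99.29,9.18) → (68.77,53.08) → (89.49,45.33) → (20.44,55.71) → (113.63,40.40). Open path.

**Shape 6** — `<path>` rectangle, stroke `#ff0000` → engrave (S189, F2442). Machine vertices: (61.40,49.31) → (127.04,49.31) → (127.04,21.18) → (61.40,21.18) → (61.40,49.31). Closed: final G1 returns to the first vertex.

**Shape 7** — `<polygon>` regular polygon, stroke `#ff0000` → engrave (S189, F2442). Machine vertices: (90.30,30.65) → (95.42,19.84) → (86.72,11.62) → (76.22,17.36) → (78.43,29.12) → (90.30,30.65). Closed: final G1 returns to the first vertex.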